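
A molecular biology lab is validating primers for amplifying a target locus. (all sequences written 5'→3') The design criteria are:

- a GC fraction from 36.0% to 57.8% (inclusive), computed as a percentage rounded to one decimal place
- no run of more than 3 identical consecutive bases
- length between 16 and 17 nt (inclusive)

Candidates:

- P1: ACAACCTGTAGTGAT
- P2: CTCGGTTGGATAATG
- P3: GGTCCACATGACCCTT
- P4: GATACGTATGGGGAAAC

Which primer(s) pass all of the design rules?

P3 only.

P1 (15 nt, A=5 T=4 G=3 C=3): GC 6/15 = 40.0% ✓; longest run = 2 ✓; length 15, outside 16–17 ✗ — fails.
P2 (15 nt, A=3 T=5 G=5 C=2): GC 7/15 = 46.7% ✓; longest run = 2 ✓; length 15, outside 16–17 ✗ — fails.
P3 (16 nt, A=3 T=4 G=3 C=6): GC 9/16 = 56.3% ✓; longest run = 3 ✓; length 16 ✓ — passes.
P4 (17 nt, A=6 T=3 G=6 C=2): GC 8/17 = 47.1% ✓; longest run = 4, exceeds 3 ✗; length 17 ✓ — fails.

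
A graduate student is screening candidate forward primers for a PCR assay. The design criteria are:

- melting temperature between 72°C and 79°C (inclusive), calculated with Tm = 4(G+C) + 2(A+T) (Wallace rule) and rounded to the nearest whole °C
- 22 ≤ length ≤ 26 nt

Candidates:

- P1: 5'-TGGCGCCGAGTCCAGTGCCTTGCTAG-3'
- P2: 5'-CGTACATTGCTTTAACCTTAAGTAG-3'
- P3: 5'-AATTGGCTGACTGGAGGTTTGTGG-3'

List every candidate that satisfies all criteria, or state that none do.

P3 only.

P1 (26 nt, A=3 T=6 G=9 C=8): Tm = 2·9 + 4·17 = 86°C, outside 72–79°C ✗; length 26 ✓ — fails.
P2 (25 nt, A=7 T=9 G=4 C=5): Tm = 2·16 + 4·9 = 68°C, outside 72–79°C ✗; length 25 ✓ — fails.
P3 (24 nt, A=4 T=8 G=10 C=2): Tm = 2·12 + 4·12 = 72°C ✓; length 24 ✓ — passes.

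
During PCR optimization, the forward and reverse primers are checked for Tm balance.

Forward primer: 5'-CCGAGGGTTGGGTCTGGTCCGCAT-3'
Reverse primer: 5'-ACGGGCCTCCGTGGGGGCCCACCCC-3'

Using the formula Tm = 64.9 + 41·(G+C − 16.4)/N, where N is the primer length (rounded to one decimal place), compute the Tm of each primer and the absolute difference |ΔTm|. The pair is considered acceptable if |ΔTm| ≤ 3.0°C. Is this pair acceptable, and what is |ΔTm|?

|ΔTm| = 8.2°C; the pair is not acceptable.

Forward: G+C = 16, N = 24 → Tm = 64.9 + 41·(16 − 16.4)/24 = 64.2°C.
Reverse: G+C = 21, N = 25 → Tm = 64.9 + 41·(21 − 16.4)/25 = 72.4°C.
|ΔTm| = |64.2 − 72.4| = 8.2°C, > 3.0°C.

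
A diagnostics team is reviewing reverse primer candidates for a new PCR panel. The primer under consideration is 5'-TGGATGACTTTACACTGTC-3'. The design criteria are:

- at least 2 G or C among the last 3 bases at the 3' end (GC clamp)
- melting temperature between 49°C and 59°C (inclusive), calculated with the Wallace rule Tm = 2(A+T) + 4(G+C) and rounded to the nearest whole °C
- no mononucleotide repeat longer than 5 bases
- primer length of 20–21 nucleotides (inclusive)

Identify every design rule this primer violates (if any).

Fails: length.

Base counts: A=4, T=7, G=4, C=4 (length 19).
GC clamp: 3' end GTC has 2 G/C ✓
Tm: Tm = 2·11 + 4·8 = 54°C ✓
homopolymer run: longest run = 3 ✓
length: length 19, outside 20–21 ✗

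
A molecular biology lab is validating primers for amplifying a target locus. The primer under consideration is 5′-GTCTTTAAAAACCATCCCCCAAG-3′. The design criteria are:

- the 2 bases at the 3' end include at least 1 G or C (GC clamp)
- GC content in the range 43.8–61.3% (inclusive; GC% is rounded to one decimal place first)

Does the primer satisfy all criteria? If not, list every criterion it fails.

Fails: GC content.

Base counts: A=8, T=5, G=2, C=8 (length 23).
GC clamp: 3' end AG has 1 G/C ✓
GC content: GC 10/23 = 43.5%, outside 43.8–61.3% ✗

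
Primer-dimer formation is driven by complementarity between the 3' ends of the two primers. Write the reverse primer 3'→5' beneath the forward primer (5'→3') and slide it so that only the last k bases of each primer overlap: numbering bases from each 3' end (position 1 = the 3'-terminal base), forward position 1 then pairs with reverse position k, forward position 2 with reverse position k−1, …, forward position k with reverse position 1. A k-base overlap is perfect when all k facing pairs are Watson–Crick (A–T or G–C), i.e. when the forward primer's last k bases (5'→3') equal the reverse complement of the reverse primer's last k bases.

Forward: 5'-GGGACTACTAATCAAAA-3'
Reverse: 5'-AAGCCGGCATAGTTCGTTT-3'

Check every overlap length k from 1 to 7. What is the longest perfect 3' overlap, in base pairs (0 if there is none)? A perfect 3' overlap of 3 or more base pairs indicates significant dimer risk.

Longest perfect overlap: 3 complementary base pairs; significant dimer risk (threshold 3).

Last 7 bases (5'→3') — forward …ATCAAAA, reverse …TTCGTTT.
Reverse complement of the reverse primer's last 7 bases: AAACGAA; its first k bases are the reverse complement of the reverse primer's last k bases, so a perfect k-base overlap needs the forward primer's last k bases to equal them.
Comparing (forward last k vs required): k=1: A vs A ✓; k=2: AA vs AA ✓; k=3: AAA vs AAA ✓; k=4: AAAA vs AAAC ✗; k=5: CAAAA vs AAACG ✗; k=6: TCAAAA vs AAACGA ✗; k=7: ATCAAAA vs AAACGAA ✗.
Perfect overlaps at k = 1, 2, 3; the largest is 3.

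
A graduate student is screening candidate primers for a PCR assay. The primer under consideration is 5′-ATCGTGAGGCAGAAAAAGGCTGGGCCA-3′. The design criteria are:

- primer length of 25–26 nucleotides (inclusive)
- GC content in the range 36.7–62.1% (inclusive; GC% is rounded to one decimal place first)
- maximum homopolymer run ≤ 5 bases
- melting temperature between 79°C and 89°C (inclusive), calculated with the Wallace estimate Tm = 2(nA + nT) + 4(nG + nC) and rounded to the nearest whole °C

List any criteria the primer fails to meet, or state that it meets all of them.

Fails: length.

Base counts: A=9, T=3, G=10, C=5 (length 27).
length: length 27, outside 25–26 ✗
GC content: GC 15/27 = 55.6% ✓
homopolymer run: longest run = 5 ✓
Tm: Tm = 2·12 + 4·15 = 84°C ✓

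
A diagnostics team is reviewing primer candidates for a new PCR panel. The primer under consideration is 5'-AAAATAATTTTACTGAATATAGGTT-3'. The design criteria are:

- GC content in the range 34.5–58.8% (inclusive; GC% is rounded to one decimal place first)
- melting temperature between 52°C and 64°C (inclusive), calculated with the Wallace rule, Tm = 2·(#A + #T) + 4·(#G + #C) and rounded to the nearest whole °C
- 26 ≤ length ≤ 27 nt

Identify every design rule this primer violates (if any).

Fails: GC content, length.

Base counts: A=11, T=10, G=3, C=1 (length 25).
GC content: GC 4/25 = 16.0%, outside 34.5–58.8% ✗
Tm: Tm = 2·21 + 4·4 = 58°C ✓
length: length 25, outside 26–27 ✗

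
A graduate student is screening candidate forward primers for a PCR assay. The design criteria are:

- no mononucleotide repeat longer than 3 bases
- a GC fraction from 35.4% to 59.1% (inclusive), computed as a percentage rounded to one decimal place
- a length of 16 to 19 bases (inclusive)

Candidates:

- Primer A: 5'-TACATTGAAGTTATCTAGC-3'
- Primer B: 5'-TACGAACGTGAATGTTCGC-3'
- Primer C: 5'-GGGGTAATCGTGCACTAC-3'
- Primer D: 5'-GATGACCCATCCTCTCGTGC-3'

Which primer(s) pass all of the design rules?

Primer B only.

Primer A (19 nt, A=6 T=7 G=3 C=3): longest run = 2 ✓; GC 6/19 = 31.6%, outside 35.4–59.1% ✗; length 19 ✓ — fails.
Primer B (19 nt, A=5 T=5 G=5 C=4): longest run = 2 ✓; GC 9/19 = 47.4% ✓; length 19 ✓ — passes.
Primer C (18 nt, A=4 T=4 G=6 C=4): longest run = 4, exceeds 3 ✗; GC 10/18 = 55.6% ✓; length 18 ✓ — fails.
Primer D (20 nt, A=3 T=5 G=4 C=8): longest run = 3 ✓; GC 12/20 = 60.0%, outside 35.4–59.1% ✗; length 20, outside 16–19 ✗ — fails.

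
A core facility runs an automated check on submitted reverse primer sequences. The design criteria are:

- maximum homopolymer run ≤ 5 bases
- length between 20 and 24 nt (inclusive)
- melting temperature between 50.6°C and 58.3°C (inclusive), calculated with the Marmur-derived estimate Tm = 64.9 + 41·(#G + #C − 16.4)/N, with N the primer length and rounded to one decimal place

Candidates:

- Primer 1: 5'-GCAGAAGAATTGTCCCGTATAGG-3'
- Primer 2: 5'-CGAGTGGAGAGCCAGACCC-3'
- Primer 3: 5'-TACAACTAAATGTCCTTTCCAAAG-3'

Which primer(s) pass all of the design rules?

Primer 1 and Primer 3.

Primer 1 (23 nt, A=7 T=5 G=7 C=4): longest run = 3 ✓; length 23 ✓; Tm = 64.9 + 41·(11 − 16.4)/23 = 55.3°C ✓ — passes.
Primer 2 (19 nt, A=5 T=1 G=7 C=6): longest run = 3 ✓; length 19, outside 20–24 ✗; Tm = 64.9 + 41·(13 − 16.4)/19 = 57.6°C ✓ — fails.
Primer 3 (24 nt, A=9 T=7 G=2 C=6): longest run = 3 ✓; length 24 ✓; Tm = 64.9 + 41·(8 − 16.4)/24 = 50.6°C ✓ — passes.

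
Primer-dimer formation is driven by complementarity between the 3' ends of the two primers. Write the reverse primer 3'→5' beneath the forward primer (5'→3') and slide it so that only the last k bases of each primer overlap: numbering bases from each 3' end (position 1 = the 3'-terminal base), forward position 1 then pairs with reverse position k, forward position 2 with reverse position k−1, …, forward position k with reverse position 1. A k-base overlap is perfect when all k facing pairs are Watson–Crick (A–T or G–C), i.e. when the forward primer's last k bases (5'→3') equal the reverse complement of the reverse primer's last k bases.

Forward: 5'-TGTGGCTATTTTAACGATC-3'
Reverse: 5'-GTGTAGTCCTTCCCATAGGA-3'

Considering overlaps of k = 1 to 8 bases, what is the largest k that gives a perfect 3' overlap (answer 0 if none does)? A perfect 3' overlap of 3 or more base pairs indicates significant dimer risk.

Last 8 bases (5'→3') — forward …TAACGATC, reverse …CCATAGGA.
Reverse complement of the reverse primer's last 8 bases: TCCTATGG; its first k bases are the reverse complement of the reverse primer's last k bases, so a perfect k-base overlap needs the forward primer's last k bases to equal them.
Comparing (forward last k vs required): k=1: C vs T ✗; k=2: TC vs TC ✓; k=3: ATC vs TCC ✗; k=4: GATC vs TCCT ✗; k=5: CGATC vs TCCTA ✗; k=6: ACGATC vs TCCTAT ✗; k=7: AACGATC vs TCCTATG ✗; k=8: TAACGATC vs TCCTATGG ✗.
Only k = 2 is perfect, so the longest perfect 3' overlap is 2.

Longest perfect overlap: 2 complementary base pairs; below the dimer-risk threshold (threshold 3).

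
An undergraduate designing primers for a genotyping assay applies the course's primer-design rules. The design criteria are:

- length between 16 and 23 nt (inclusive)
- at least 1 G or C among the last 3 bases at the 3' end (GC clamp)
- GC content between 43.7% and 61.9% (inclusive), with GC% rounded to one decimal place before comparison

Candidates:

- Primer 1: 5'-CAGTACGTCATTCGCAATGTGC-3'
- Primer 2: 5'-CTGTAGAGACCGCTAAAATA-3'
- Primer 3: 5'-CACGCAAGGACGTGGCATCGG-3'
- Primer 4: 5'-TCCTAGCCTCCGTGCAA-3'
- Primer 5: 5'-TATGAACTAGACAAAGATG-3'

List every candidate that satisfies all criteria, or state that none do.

Primer 1 and Primer 4.

Primer 1 (22 nt, A=5 T=6 G=5 C=6): length 22 ✓; 3' end TGC has 2 G/C ✓; GC 11/22 = 50.0% ✓ — passes.
Primer 2 (20 nt, A=8 T=4 G=4 C=4): length 20 ✓; 3' end ATA has 0 G/C, need ≥1 ✗; GC 8/20 = 40.0%, outside 43.7–61.9% ✗ — fails.
Primer 3 (21 nt, A=5 T=2 G=8 C=6): length 21 ✓; 3' end CGG has 3 G/C ✓; GC 14/21 = 66.7%, outside 43.7–61.9% ✗ — fails.
Primer 4 (17 nt, A=3 T=4 G=3 C=7): length 17 ✓; 3' end CAA has 1 G/C ✓; GC 10/17 = 58.8% ✓ — passes.
Primer 5 (19 nt, A=9 T=4 G=4 C=2): length 19 ✓; 3' end ATG has 1 G/C ✓; GC 6/19 = 31.6%, outside 43.7–61.9% ✗ — fails.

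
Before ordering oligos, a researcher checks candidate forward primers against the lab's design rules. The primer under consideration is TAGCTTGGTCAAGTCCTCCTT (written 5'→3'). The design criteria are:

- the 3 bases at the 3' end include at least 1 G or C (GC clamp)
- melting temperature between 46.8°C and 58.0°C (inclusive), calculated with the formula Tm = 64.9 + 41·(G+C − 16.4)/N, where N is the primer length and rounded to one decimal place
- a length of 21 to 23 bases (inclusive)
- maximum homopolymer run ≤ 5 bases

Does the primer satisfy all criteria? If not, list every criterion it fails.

Meets all criteria.

Base counts: A=3, T=8, G=4, C=6 (length 21).
GC clamp: 3' end CTT has 1 G/C ✓
Tm: Tm = 64.9 + 41·(10 − 16.4)/21 = 52.4°C ✓
length: length 21 ✓
homopolymer run: longest run = 2 ✓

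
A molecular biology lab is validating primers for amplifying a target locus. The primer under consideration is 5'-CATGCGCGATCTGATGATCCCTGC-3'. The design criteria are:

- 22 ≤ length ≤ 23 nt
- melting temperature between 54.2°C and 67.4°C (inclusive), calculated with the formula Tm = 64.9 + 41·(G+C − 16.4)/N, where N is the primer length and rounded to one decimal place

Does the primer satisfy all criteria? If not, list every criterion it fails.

Fails: length.

Base counts: A=4, T=6, G=6, C=8 (length 24).
length: length 24, outside 22–23 ✗
Tm: Tm = 64.9 + 41·(14 − 16.4)/24 = 60.8°C ✓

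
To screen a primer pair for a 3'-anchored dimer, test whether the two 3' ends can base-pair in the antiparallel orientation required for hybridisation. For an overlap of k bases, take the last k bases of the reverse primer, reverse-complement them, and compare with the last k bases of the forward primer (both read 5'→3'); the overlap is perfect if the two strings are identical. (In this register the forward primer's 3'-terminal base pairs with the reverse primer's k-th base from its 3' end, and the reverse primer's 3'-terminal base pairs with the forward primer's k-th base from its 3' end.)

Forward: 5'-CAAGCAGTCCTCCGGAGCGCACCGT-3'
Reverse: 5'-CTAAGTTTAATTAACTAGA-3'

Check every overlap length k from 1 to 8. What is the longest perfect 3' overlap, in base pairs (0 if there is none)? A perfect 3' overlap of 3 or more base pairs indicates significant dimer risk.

Last 8 bases (5'→3') — forward …CGCACCGT, reverse …TAACTAGA.
Reverse complement of the reverse primer's last 8 bases: TCTAGTTA; its first k bases are the reverse complement of the reverse primer's last k bases, so a perfect k-base overlap needs the forward primer's last k bases to equal them.
Comparing (forward last k vs required): k=1: T vs T ✓; k=2: GT vs TC ✗; k=3: CGT vs TCT ✗; k=4: CCGT vs TCTA ✗; k=5: ACCGT vs TCTAG ✗; k=6: CACCGT vs TCTAGT ✗; k=7: GCACCGT vs TCTAGTT ✗; k=8: CGCACCGT vs TCTAGTTA ✗.
Only k = 1 is perfect, so the longest perfect 3' overlap is 1.

Longest perfect overlap: 1 complementary base pair; below the dimer-risk threshold (threshold 3).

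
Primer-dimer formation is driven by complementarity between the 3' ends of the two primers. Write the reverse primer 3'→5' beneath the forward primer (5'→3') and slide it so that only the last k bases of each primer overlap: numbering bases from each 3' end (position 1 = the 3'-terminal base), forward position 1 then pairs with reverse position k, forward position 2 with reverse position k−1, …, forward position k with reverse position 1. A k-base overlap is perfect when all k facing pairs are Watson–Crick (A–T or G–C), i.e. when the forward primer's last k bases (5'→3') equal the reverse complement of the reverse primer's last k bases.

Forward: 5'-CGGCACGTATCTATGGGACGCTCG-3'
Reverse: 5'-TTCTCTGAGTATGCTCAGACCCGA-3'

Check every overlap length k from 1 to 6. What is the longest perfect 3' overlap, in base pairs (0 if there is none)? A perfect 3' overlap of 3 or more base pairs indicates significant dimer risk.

Longest perfect overlap: 3 complementary base pairs; significant dimer risk (threshold 3).

Last 6 bases (5'→3') — forward …CGCTCG, reverse …ACCCGA.
Reverse complement of the reverse primer's last 6 bases: TCGGGT; its first k bases are the reverse complement of the reverse primer's last k bases, so a perfect k-base overlap needs the forward primer's last k bases to equal them.
Comparing (forward last k vs required): k=1: G vs T ✗; k=2: CG vs TC ✗; k=3: TCG vs TCG ✓; k=4: CTCG vs TCGG ✗; k=5: GCTCG vs TCGGG ✗; k=6: CGCTCG vs TCGGGT ✗.
Only k = 3 is perfect, so the longest perfect 3' overlap is 3.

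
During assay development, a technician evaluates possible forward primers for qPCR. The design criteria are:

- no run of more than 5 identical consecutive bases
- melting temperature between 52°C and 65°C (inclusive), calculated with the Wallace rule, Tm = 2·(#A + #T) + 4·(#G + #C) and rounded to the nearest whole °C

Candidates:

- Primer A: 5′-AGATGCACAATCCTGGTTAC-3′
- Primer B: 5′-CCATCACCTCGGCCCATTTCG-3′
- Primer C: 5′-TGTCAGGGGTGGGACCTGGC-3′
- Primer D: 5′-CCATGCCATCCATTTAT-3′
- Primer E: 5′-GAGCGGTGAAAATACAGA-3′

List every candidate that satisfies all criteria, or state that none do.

Primer A and Primer E.

Primer A (20 nt, A=6 T=5 G=4 C=5): longest run = 2 ✓; Tm = 2·11 + 4·9 = 58°C ✓ — passes.
Primer B (21 nt, A=3 T=5 G=3 C=10): longest run = 3 ✓; Tm = 2·8 + 4·13 = 68°C, outside 52–65°C ✗ — fails.
Primer C (20 nt, A=2 T=4 G=10 C=4): longest run = 4 ✓; Tm = 2·6 + 4·14 = 68°C, outside 52–65°C ✗ — fails.
Primer D (17 nt, A=4 T=6 G=1 C=6): longest run = 3 ✓; Tm = 2·10 + 4·7 = 48°C, outside 52–65°C ✗ — fails.
Primer E (18 nt, A=8 T=2 G=6 C=2): longest run = 4 ✓; Tm = 2·10 + 4·8 = 52°C ✓ — passes.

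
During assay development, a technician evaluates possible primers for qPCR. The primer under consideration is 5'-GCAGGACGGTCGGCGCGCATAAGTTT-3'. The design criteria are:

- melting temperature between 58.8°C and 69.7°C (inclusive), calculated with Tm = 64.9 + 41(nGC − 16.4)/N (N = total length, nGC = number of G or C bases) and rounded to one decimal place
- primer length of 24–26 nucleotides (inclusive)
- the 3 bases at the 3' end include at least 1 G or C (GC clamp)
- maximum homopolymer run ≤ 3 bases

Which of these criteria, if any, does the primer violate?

Base counts: A=5, T=5, G=10, C=6 (length 26).
Tm: Tm = 64.9 + 41·(16 − 16.4)/26 = 64.3°C ✓
length: length 26 ✓
GC clamp: 3' end TTT has 0 G/C, need ≥1 ✗
homopolymer run: longest run = 3 ✓

Fails: GC clamp.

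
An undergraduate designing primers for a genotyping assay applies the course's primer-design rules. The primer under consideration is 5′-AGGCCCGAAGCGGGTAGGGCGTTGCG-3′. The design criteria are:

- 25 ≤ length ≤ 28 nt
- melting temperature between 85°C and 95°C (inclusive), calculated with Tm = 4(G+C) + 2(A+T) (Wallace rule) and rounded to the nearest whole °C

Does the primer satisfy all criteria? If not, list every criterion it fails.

Base counts: A=4, T=3, G=13, C=6 (length 26).
length: length 26 ✓
Tm: Tm = 2·7 + 4·19 = 90°C ✓

Meets all criteria.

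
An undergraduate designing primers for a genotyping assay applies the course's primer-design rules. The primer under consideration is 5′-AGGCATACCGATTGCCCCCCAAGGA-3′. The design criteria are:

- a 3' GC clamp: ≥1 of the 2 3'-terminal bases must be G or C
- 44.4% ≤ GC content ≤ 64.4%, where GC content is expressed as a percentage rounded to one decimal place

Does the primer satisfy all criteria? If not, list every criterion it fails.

Meets all criteria.

Base counts: A=7, T=3, G=6, C=9 (length 25).
GC clamp: 3' end GA has 1 G/C ✓
GC content: GC 15/25 = 60.0% ✓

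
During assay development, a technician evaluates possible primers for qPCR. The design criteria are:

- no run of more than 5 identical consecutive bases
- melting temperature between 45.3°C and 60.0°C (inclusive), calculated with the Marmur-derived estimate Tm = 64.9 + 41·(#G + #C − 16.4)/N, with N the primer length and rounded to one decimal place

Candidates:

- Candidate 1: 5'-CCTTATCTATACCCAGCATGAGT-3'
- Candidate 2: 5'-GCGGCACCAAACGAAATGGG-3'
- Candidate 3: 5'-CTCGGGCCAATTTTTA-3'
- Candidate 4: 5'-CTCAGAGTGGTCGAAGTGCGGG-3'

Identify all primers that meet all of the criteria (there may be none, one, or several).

Candidate 1 and Candidate 2.

Candidate 1 (23 nt, A=6 T=7 G=3 C=7): longest run = 3 ✓; Tm = 64.9 + 41·(10 − 16.4)/23 = 53.5°C ✓ — passes.
Candidate 2 (20 nt, A=7 T=1 G=7 C=5): longest run = 3 ✓; Tm = 64.9 + 41·(12 − 16.4)/20 = 55.9°C ✓ — passes.
Candidate 3 (16 nt, A=3 T=6 G=3 C=4): longest run = 5 ✓; Tm = 64.9 + 41·(7 − 16.4)/16 = 40.8°C, outside 45.3–60.0°C ✗ — fails.
Candidate 4 (22 nt, A=4 T=4 G=10 C=4): longest run = 3 ✓; Tm = 64.9 + 41·(14 − 16.4)/22 = 60.4°C, outside 45.3–60.0°C ✗ — fails.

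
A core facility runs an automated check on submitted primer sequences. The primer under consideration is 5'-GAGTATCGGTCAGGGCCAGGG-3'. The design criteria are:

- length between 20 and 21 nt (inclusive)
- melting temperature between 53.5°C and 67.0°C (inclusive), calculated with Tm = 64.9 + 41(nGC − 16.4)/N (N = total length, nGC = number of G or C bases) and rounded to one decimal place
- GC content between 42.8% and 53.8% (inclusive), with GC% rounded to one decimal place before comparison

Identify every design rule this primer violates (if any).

Fails: GC content.

Base counts: A=4, T=3, G=10, C=4 (length 21).
length: length 21 ✓
Tm: Tm = 64.9 + 41·(14 − 16.4)/21 = 60.2°C ✓
GC content: GC 14/21 = 66.7%, outside 42.8–53.8% ✗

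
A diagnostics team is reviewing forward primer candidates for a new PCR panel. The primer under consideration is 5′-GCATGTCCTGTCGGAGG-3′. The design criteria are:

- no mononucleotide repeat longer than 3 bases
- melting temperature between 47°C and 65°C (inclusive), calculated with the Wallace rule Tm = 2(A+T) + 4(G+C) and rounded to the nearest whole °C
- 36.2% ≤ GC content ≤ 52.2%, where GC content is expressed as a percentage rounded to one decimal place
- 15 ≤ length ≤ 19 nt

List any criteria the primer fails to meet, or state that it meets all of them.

Base counts: A=2, T=4, G=7, C=4 (length 17).
homopolymer run: longest run = 2 ✓
Tm: Tm = 2·6 + 4·11 = 56°C ✓
GC content: GC 11/17 = 64.7%, outside 36.2–52.2% ✗
length: length 17 ✓

Fails: GC content.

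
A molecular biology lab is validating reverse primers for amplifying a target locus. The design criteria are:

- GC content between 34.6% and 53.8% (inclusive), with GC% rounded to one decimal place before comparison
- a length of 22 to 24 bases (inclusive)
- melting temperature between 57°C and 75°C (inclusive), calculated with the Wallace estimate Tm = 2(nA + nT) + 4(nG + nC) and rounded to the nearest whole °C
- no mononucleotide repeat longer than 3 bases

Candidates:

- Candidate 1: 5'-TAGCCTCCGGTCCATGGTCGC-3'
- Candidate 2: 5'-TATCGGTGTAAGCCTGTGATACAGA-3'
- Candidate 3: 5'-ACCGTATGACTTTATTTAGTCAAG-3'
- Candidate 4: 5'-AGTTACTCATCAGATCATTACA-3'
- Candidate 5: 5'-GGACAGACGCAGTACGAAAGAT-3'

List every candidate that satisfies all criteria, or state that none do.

Candidate 5 only.

Candidate 1 (21 nt, A=2 T=5 G=6 C=8): GC 14/21 = 66.7%, outside 34.6–53.8% ✗; length 21, outside 22–24 ✗; Tm = 2·7 + 4·14 = 70°C ✓; longest run = 2 ✓ — fails.
Candidate 2 (25 nt, A=7 T=7 G=7 C=4): GC 11/25 = 44.0% ✓; length 25, outside 22–24 ✗; Tm = 2·14 + 4·11 = 72°C ✓; longest run = 2 ✓ — fails.
Candidate 3 (24 nt, A=7 T=9 G=4 C=4): GC 8/24 = 33.3%, outside 34.6–53.8% ✗; length 24 ✓; Tm = 2·16 + 4·8 = 64°C ✓; longest run = 3 ✓ — fails.
Candidate 4 (22 nt, A=8 T=7 G=2 C=5): GC 7/22 = 31.8%, outside 34.6–53.8% ✗; length 22 ✓; Tm = 2·15 + 4·7 = 58°C ✓; longest run = 2 ✓ — fails.
Candidate 5 (22 nt, A=9 T=2 G=7 C=4): GC 11/22 = 50.0% ✓; length 22 ✓; Tm = 2·11 + 4·11 = 66°C ✓; longest run = 3 ✓ — passes.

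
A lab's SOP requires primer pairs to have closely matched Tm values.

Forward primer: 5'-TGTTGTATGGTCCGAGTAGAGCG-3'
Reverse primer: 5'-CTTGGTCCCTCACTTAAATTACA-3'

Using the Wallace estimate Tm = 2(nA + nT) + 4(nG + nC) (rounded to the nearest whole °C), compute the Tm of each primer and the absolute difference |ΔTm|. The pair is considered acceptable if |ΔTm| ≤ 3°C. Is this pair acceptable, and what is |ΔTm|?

Forward: A=4 T=7 G=9 C=3 → Tm = 2·11 + 4·12 = 70°C.
Reverse: A=6 T=8 G=2 C=7 → Tm = 2·14 + 4·9 = 64°C.
|ΔTm| = |70 − 64| = 6°C, > 3°C.

|ΔTm| = 6°C; the pair is not acceptable.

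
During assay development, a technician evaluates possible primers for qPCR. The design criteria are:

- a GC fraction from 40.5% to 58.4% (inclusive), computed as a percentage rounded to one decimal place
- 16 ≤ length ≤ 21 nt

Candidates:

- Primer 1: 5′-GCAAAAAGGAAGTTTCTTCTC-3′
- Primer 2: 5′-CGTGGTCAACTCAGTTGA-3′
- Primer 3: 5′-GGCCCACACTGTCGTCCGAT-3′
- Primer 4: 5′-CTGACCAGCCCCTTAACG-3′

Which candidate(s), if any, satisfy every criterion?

Primer 1 (21 nt, A=7 T=6 G=4 C=4): GC 8/21 = 38.1%, outside 40.5–58.4% ✗; length 21 ✓ — fails.
Primer 2 (18 nt, A=4 T=5 G=5 C=4): GC 9/18 = 50.0% ✓; length 18 ✓ — passes.
Primer 3 (20 nt, A=3 T=4 G=5 C=8): GC 13/20 = 65.0%, outside 40.5–58.4% ✗; length 20 ✓ — fails.
Primer 4 (18 nt, A=4 T=3 G=3 C=8): GC 11/18 = 61.1%, outside 40.5–58.4% ✗; length 18 ✓ — fails.

Primer 2 only.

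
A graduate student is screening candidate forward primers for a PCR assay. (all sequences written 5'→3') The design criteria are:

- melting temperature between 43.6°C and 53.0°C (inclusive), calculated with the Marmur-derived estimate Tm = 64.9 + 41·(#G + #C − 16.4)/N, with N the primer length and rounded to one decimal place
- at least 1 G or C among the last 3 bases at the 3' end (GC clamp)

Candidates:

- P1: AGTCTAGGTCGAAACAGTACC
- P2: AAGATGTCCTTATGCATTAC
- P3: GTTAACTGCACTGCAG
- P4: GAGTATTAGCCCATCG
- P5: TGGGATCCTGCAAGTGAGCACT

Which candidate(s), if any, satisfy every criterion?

P1 (21 nt, A=7 T=4 G=5 C=5): Tm = 64.9 + 41·(10 − 16.4)/21 = 52.4°C ✓; 3' end ACC has 2 G/C ✓ — passes.
P2 (20 nt, A=6 T=7 G=3 C=4): Tm = 64.9 + 41·(7 − 16.4)/20 = 45.6°C ✓; 3' end TAC has 1 G/C ✓ — passes.
P3 (16 nt, A=4 T=4 G=4 C=4): Tm = 64.9 + 41·(8 − 16.4)/16 = 43.4°C, outside 43.6–53.0°C ✗; 3' end CAG has 2 G/C ✓ — fails.
P4 (16 nt, A=4 T=4 G=4 C=4): Tm = 64.9 + 41·(8 − 16.4)/16 = 43.4°C, outside 43.6–53.0°C ✗; 3' end TCG has 2 G/C ✓ — fails.
P5 (22 nt, A=5 T=5 G=7 C=5): Tm = 64.9 + 41·(12 − 16.4)/22 = 56.7°C, outside 43.6–53.0°C ✗; 3' end ACT has 1 G/C ✓ — fails.

P1 and P2.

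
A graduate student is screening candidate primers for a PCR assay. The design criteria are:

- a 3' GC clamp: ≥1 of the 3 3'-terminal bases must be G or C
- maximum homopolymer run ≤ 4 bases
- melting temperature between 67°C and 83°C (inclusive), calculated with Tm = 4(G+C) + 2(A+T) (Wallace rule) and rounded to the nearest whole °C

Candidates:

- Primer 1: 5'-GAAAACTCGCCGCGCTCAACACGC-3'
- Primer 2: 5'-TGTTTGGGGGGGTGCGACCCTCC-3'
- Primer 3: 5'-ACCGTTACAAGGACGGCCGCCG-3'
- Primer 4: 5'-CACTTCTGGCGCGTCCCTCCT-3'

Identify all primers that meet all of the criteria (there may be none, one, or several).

Primer 1 (24 nt, A=7 T=2 G=5 C=10): 3' end CGC has 3 G/C ✓; longest run = 4 ✓; Tm = 2·9 + 4·15 = 78°C ✓ — passes.
Primer 2 (23 nt, A=1 T=6 G=10 C=6): 3' end TCC has 2 G/C ✓; longest run = 7, exceeds 4 ✗; Tm = 2·7 + 4·16 = 78°C ✓ — fails.
Primer 3 (22 nt, A=5 T=2 G=7 C=8): 3' end CCG has 3 G/C ✓; longest run = 2 ✓; Tm = 2·7 + 4·15 = 74°C ✓ — passes.
Primer 4 (21 nt, A=1 T=6 G=4 C=10): 3' end CCT has 2 G/C ✓; longest run = 3 ✓; Tm = 2·7 + 4·14 = 70°C ✓ — passes.

Primer 1, Primer 3 and Primer 4.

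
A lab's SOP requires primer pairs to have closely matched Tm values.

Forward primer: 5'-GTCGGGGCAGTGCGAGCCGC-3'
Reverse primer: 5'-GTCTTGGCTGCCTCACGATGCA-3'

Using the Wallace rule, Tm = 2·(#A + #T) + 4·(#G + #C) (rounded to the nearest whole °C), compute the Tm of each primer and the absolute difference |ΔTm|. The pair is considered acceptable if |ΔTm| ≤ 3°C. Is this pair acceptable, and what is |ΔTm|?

Forward: A=2 T=2 G=10 C=6 → Tm = 2·4 + 4·16 = 72°C.
Reverse: A=3 T=6 G=6 C=7 → Tm = 2·9 + 4·13 = 70°C.
|ΔTm| = |72 − 70| = 2°C, ≤ 3°C.

|ΔTm| = 2°C; the pair is acceptable.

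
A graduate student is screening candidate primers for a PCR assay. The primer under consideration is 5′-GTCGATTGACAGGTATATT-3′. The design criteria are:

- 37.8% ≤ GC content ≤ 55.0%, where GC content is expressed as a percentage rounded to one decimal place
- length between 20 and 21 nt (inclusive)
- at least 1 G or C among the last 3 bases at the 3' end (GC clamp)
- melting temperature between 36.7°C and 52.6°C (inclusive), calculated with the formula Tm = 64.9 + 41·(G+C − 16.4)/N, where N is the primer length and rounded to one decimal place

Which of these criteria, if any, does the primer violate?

Base counts: A=5, T=7, G=5, C=2 (length 19).
GC content: GC 7/19 = 36.8%, outside 37.8–55.0% ✗
length: length 19, outside 20–21 ✗
GC clamp: 3' end ATT has 0 G/C, need ≥1 ✗
Tm: Tm = 64.9 + 41·(7 − 16.4)/19 = 44.6°C ✓

Fails: GC content, length, GC clamp.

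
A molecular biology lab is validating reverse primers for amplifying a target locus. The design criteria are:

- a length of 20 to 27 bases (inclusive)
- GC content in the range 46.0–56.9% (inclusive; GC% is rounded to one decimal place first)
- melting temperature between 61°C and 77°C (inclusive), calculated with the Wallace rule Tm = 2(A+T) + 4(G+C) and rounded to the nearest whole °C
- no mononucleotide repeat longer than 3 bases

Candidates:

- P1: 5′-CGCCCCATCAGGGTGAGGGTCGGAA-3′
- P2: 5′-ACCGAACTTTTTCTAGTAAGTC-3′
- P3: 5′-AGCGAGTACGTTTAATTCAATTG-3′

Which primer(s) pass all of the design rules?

P1 (25 nt, A=5 T=3 G=10 C=7): length 25 ✓; GC 17/25 = 68.0%, outside 46.0–56.9% ✗; Tm = 2·8 + 4·17 = 84°C, outside 61–77°C ✗; longest run = 4, exceeds 3 ✗ — fails.
P2 (22 nt, A=6 T=8 G=3 C=5): length 22 ✓; GC 8/22 = 36.4%, outside 46.0–56.9% ✗; Tm = 2·14 + 4·8 = 60°C, outside 61–77°C ✗; longest run = 5, exceeds 3 ✗ — fails.
P3 (23 nt, A=7 T=8 G=5 C=3): length 23 ✓; GC 8/23 = 34.8%, outside 46.0–56.9% ✗; Tm = 2·15 + 4·8 = 62°C ✓; longest run = 3 ✓ — fails.

None of the candidates satisfy all criteria.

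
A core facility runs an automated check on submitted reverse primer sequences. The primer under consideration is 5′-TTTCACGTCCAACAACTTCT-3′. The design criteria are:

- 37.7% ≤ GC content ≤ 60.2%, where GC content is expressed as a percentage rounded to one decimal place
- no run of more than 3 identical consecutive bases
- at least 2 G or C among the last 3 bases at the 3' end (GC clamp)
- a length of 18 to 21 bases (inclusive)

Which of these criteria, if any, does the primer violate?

Fails: GC clamp.

Base counts: A=5, T=7, G=1, C=7 (length 20).
GC content: GC 8/20 = 40.0% ✓
homopolymer run: longest run = 3 ✓
GC clamp: 3' end TCT has 1 G/C, need ≥2 ✗
length: length 20 ✓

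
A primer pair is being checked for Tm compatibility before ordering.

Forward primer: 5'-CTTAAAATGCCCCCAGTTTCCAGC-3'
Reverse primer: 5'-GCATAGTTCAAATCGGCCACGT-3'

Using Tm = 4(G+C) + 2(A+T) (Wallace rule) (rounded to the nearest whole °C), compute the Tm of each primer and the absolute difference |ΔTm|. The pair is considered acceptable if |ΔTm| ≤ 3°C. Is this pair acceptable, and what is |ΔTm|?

|ΔTm| = 6°C; the pair is not acceptable.

Forward: A=6 T=6 G=3 C=9 → Tm = 2·12 + 4·12 = 72°C.
Reverse: A=6 T=5 G=5 C=6 → Tm = 2·11 + 4·11 = 66°C.
|ΔTm| = |72 − 66| = 6°C, > 3°C.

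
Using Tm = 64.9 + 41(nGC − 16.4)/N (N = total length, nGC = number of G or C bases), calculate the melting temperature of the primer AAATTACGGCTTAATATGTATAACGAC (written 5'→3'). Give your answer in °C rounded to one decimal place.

Base counts: A=11, T=8, G=4, C=4; G+C = 8, N = 27.
Tm = 64.9 + 41·(8 − 16.4)/27 = 64.9 + -344.40/27 = 52.1°C.

52.1°C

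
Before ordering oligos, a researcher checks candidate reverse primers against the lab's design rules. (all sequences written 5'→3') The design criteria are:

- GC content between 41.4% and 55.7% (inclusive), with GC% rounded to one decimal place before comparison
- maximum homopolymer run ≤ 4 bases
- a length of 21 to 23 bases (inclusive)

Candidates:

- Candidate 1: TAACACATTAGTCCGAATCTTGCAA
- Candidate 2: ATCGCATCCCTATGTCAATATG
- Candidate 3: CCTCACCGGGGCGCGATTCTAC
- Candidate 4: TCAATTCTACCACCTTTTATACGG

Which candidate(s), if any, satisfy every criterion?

Candidate 1 (25 nt, A=9 T=7 G=3 C=6): GC 9/25 = 36.0%, outside 41.4–55.7% ✗; longest run = 2 ✓; length 25, outside 21–23 ✗ — fails.
Candidate 2 (22 nt, A=6 T=7 G=3 C=6): GC 9/22 = 40.9%, outside 41.4–55.7% ✗; longest run = 3 ✓; length 22 ✓ — fails.
Candidate 3 (22 nt, A=3 T=4 G=6 C=9): GC 15/22 = 68.2%, outside 41.4–55.7% ✗; longest run = 4 ✓; length 22 ✓ — fails.
Candidate 4 (24 nt, A=6 T=9 G=2 C=7): GC 9/24 = 37.5%, outside 41.4–55.7% ✗; longest run = 4 ✓; length 24, outside 21–23 ✗ — fails.

None of the candidates satisfy all criteria.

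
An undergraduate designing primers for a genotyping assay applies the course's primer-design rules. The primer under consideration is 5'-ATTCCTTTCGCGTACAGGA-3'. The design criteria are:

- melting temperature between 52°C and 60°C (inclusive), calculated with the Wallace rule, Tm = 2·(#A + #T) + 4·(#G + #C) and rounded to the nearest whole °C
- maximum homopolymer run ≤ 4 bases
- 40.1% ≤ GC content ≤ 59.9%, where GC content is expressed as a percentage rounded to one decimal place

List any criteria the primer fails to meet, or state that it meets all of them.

Meets all criteria.

Base counts: A=4, T=6, G=4, C=5 (length 19).
Tm: Tm = 2·10 + 4·9 = 56°C ✓
homopolymer run: longest run = 3 ✓
GC content: GC 9/19 = 47.4% ✓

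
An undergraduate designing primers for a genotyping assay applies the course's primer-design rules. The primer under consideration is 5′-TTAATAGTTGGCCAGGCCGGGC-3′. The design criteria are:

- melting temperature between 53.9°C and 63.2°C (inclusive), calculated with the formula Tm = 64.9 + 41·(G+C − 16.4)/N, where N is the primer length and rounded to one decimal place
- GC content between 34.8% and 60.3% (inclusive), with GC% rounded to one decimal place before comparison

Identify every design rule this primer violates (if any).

Base counts: A=4, T=5, G=8, C=5 (length 22).
Tm: Tm = 64.9 + 41·(13 − 16.4)/22 = 58.6°C ✓
GC content: GC 13/22 = 59.1% ✓

Meets all criteria.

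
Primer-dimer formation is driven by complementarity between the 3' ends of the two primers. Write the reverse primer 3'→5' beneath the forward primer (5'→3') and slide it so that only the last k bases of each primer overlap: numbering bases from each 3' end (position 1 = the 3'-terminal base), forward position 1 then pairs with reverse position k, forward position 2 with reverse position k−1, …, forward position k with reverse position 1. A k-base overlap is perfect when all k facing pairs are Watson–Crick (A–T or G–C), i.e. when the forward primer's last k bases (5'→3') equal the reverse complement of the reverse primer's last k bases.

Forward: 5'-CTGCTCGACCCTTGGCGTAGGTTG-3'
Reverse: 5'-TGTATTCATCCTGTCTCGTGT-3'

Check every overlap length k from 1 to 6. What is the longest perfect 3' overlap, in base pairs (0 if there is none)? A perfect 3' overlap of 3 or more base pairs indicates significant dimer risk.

Last 6 bases (5'→3') — forward …AGGTTG, reverse …TCGTGT.
Reverse complement of the reverse primer's last 6 bases: ACACGA; its first k bases are the reverse complement of the reverse primer's last k bases, so a perfect k-base overlap needs the forward primer's last k bases to equal them.
Comparing (forward last k vs required): k=1: G vs A ✗; k=2: TG vs AC ✗; k=3: TTG vs ACA ✗; k=4: GTTG vs ACAC ✗; k=5: GGTTG vs ACACG ✗; k=6: AGGTTG vs ACACGA ✗.
No overlap length from 1 to 6 is perfect, so the longest perfect 3' overlap is 0.

Longest perfect overlap: 0 complementary base pairs; below the dimer-risk threshold (threshold 3).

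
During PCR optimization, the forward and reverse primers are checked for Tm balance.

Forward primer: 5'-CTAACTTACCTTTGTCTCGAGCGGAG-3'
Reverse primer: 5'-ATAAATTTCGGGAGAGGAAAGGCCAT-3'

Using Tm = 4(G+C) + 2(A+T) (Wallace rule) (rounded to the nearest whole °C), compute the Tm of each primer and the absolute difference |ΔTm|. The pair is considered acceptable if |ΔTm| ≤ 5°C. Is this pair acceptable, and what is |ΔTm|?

Forward: A=5 T=8 G=6 C=7 → Tm = 2·13 + 4·13 = 78°C.
Reverse: A=10 T=5 G=8 C=3 → Tm = 2·15 + 4·11 = 74°C.
|ΔTm| = |78 − 74| = 4°C, ≤ 5°C.

|ΔTm| = 4°C; the pair is acceptable.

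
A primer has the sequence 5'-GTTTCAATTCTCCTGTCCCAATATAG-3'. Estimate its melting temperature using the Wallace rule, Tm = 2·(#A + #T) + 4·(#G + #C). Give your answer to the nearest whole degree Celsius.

Base counts: A=6, T=10, G=3, C=7 (length 26).
Tm = 2·(6+10) + 4·(3+7) = 2·16 + 4·10 = 32 + 40 = 72°C.

72°C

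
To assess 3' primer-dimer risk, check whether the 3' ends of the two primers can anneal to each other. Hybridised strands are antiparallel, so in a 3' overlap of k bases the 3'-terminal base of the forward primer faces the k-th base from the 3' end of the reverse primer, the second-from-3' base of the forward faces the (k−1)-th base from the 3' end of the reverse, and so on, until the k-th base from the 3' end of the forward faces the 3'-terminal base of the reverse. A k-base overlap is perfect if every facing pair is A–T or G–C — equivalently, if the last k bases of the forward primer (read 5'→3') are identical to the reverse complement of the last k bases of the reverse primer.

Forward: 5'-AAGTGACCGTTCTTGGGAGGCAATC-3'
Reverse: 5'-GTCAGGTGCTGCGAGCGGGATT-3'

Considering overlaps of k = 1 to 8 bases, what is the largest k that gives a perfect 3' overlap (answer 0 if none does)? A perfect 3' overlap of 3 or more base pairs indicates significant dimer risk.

Last 8 bases (5'→3') — forward …AGGCAATC, reverse …GCGGGATT.
Reverse complement of the reverse primer's last 8 bases: AATCCCGC; its first k bases are the reverse complement of the reverse primer's last k bases, so a perfect k-base overlap needs the forward primer's last k bases to equal them.
Comparing (forward last k vs required): k=1: C vs A ✗; k=2: TC vs AA ✗; k=3: ATC vs AAT ✗; k=4: AATC vs AATC ✓; k=5: CAATC vs AATCC ✗; k=6: GCAATC vs AATCCC ✗; k=7: GGCAATC vs AATCCCG ✗; k=8: AGGCAATC vs AATCCCGC ✗.
Only k = 4 is perfect, so the longest perfect 3' overlap is 4.

Longest perfect overlap: 4 complementary base pairs; significant dimer risk (threshold 3).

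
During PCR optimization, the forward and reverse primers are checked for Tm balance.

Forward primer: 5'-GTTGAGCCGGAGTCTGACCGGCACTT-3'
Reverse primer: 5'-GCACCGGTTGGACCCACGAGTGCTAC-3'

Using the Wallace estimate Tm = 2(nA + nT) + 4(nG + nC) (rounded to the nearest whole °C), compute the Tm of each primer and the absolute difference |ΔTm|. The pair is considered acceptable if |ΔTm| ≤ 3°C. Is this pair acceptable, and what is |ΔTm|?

|ΔTm| = 2°C; the pair is acceptable.

Forward: A=4 T=6 G=9 C=7 → Tm = 2·10 + 4·16 = 84°C.
Reverse: A=5 T=4 G=8 C=9 → Tm = 2·9 + 4·17 = 86°C.
|ΔTm| = |84 − 86| = 2°C, ≤ 3°C.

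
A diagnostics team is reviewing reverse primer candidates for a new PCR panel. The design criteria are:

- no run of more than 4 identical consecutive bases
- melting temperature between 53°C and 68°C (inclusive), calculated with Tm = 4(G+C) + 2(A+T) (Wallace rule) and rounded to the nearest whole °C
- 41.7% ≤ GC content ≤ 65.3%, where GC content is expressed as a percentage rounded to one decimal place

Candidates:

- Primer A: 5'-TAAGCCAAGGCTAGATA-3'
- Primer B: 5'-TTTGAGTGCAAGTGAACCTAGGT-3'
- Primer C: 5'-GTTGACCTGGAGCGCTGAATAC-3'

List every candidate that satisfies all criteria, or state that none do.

Primer B and Primer C.

Primer A (17 nt, A=7 T=3 G=4 C=3): longest run = 2 ✓; Tm = 2·10 + 4·7 = 48°C, outside 53–68°C ✗; GC 7/17 = 41.2%, outside 41.7–65.3% ✗ — fails.
Primer B (23 nt, A=6 T=7 G=7 C=3): longest run = 3 ✓; Tm = 2·13 + 4·10 = 66°C ✓; GC 10/23 = 43.5% ✓ — passes.
Primer C (22 nt, A=5 T=5 G=7 C=5): longest run = 2 ✓; Tm = 2·10 + 4·12 = 68°C ✓; GC 12/22 = 54.5% ✓ — passes.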